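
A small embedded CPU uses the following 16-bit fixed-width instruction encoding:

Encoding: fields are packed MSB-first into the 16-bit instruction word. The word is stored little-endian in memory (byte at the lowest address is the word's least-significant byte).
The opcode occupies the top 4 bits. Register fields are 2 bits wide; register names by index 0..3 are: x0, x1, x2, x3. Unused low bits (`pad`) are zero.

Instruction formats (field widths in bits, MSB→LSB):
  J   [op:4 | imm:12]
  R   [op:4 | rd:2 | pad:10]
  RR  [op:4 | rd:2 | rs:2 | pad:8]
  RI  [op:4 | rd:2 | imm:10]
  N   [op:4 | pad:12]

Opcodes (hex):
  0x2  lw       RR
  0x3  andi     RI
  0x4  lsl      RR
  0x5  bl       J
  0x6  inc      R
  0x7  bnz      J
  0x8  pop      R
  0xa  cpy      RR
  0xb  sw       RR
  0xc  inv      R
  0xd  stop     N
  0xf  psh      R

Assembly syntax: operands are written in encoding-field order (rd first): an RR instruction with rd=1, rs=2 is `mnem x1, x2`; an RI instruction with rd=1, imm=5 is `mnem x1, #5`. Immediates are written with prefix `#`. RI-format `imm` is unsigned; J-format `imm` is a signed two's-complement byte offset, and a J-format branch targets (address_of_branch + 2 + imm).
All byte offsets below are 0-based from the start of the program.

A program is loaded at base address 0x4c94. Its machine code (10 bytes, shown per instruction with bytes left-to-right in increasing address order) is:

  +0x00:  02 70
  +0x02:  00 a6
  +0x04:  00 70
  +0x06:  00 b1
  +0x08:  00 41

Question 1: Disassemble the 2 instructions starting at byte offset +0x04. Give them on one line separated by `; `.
off 0x04: read 00 70 as little → 0x7000
  op=0x7000>>12=0x7 ⇒ bnz (J)
  imm@[11:0]=0x0 ⇒ #0
off 0x06: read 00 b1 as little → 0xb100
  op=0xb100>>12=0xb ⇒ sw (RR)
  rd@[11:10]=0x0 ⇒ x0
  rs@[9:8]=0x1 ⇒ x1

bnz #0; sw x0, x1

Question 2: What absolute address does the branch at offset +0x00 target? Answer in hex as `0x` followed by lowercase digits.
0x4c98

[00] 02 70 → 0x7002
  op=0x7002>>12=0x7 ⇒ bnz (J)
  [11:0] imm=2 = #2
  target = base 0x4c94 + off 0x00 + 2 + imm 2 = 0x4c98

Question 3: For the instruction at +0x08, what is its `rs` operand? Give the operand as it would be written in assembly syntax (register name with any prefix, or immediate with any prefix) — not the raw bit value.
off 0x08: read 00 41 as little → 0x4100
  top 4b → 0x4 → lsl [RR]
  [11:10] rd=0 = x0
  [9:8] rs=1 = x1

x1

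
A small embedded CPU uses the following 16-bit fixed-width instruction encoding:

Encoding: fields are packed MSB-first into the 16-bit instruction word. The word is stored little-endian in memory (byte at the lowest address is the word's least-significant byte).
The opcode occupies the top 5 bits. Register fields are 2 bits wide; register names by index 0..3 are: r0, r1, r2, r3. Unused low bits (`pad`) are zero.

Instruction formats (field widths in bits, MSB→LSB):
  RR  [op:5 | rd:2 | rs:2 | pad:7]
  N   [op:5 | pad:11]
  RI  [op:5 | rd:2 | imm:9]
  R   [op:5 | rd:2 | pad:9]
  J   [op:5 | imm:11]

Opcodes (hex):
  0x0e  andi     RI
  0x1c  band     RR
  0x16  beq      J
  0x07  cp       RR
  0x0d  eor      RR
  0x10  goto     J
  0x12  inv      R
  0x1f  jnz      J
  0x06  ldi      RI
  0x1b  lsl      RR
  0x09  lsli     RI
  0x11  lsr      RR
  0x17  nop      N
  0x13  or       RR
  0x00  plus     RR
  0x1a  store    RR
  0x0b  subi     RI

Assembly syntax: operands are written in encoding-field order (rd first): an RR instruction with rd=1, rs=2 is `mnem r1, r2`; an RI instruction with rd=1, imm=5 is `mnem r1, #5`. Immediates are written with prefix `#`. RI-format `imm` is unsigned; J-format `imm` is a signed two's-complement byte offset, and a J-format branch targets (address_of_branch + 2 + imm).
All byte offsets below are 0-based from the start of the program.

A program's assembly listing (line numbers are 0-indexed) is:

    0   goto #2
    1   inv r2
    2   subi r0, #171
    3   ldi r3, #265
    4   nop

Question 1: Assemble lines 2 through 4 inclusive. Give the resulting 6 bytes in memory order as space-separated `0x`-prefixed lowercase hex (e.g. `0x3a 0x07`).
0xab 0x58 0x09 0x37 0x00 0xb8

2. subi fields op=0xb:5|rd=0:2|imm=171:9 → word 58abh → ab 58
3. ldi fields op=0x6:5|rd=3:2|imm=265:9 → word 3709h → 09 37
4. nop fields op=0x17:5|pad=0:11 → word b800h → 00 b8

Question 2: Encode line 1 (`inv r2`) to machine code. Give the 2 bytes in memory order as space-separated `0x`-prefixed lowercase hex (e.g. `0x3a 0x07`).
0x00 0x94

L1: inv op=0x12:5|rd=2:2|pad=0:9 ⇒ 0x9400 ⇒ little 00 94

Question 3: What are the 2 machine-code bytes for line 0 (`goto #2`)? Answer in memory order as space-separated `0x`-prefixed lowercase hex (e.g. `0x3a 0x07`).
L0: goto op=0x10:5|imm=2:11 ⇒ 0x8002 ⇒ little 02 80

0x02 0x80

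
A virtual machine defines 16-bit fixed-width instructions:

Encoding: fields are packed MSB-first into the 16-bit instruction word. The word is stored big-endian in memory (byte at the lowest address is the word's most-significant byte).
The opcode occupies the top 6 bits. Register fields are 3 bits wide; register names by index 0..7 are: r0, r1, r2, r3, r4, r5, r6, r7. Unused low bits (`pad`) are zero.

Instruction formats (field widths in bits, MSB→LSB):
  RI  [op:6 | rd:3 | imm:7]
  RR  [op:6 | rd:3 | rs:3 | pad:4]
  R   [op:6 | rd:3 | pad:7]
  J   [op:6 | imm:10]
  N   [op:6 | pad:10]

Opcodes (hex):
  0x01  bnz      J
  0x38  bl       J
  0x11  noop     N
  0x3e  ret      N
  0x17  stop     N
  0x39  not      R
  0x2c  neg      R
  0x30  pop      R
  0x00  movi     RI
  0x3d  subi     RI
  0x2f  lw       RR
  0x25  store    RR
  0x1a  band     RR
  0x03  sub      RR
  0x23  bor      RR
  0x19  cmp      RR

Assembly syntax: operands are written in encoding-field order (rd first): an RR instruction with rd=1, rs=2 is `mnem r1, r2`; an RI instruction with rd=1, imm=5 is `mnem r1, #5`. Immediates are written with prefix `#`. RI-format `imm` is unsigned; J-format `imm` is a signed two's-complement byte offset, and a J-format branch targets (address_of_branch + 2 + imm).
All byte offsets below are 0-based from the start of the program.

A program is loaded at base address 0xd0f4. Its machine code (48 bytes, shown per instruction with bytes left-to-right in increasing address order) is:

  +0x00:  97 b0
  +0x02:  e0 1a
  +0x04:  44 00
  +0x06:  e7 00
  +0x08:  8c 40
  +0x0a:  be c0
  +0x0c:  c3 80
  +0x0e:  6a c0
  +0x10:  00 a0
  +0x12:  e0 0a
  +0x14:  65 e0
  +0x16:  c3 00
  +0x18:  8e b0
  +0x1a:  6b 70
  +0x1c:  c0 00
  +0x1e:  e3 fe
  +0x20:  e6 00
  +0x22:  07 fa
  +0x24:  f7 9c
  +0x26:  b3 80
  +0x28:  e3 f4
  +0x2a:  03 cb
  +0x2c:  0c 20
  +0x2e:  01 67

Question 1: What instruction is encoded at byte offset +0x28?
bl #-12

+0x28: e3 f4 ⇒ word 0xe3f4 (big)
  op=0xe3f4>>10=0x38 ⇒ bl (J)
  imm: (w>>0)&0x3ff=0x3f4 (s10→-12) → #-12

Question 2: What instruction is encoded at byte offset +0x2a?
[2a] 03 cb → 0x03cb
  op=0x03cb>>10=0x0 ⇒ movi (RI)
  rd: (w>>7)&0x7=0x7 → r7
  imm: (w>>0)&0x7f=0x4b → #75

movi r7, #75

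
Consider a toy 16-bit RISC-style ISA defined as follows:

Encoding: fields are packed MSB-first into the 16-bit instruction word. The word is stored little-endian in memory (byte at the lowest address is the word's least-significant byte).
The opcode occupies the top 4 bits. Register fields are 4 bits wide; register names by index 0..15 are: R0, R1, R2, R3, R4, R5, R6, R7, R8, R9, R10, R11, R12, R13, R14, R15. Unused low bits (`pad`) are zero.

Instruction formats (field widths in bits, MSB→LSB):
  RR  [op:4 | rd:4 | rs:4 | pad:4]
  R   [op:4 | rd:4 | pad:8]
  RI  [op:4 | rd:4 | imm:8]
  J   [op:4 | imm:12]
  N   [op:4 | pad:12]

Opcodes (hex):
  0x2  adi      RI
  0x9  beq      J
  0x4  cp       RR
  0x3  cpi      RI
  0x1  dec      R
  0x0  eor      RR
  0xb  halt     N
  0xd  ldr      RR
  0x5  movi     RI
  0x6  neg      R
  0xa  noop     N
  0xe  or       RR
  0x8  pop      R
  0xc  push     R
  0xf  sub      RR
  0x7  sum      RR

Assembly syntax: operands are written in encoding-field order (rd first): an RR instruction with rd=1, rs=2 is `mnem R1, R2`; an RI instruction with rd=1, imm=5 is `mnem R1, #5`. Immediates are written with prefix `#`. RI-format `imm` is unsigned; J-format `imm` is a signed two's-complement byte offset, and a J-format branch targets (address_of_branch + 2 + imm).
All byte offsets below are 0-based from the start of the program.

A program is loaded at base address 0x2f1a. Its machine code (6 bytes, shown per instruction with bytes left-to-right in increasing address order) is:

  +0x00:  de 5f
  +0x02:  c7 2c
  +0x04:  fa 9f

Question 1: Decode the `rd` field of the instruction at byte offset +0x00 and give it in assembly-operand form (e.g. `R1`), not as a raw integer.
R15

+0x00: de 5f ⇒ word 0x5fde (little)
  opcode bits[15:12]=0x5: movi/RI
  rd: (w>>8)&0xf=0xf → R15
  imm: (w>>0)&0xff=0xde → #222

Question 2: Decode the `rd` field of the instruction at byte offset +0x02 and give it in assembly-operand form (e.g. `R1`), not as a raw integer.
[02] c7 2c → 0x2cc7
  top 4b → 0x2 → adi [RI]
  [11:8] rd=12 = R12
  [7:0] imm=199 = #199

R12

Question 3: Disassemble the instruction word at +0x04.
beq #-6

@+04  little-endian(fa 9f) = 0x9ffa
  opcode bits[15:12]=0x9: beq/J
  imm@[11:0]=0xffa (s12→-6) ⇒ #-6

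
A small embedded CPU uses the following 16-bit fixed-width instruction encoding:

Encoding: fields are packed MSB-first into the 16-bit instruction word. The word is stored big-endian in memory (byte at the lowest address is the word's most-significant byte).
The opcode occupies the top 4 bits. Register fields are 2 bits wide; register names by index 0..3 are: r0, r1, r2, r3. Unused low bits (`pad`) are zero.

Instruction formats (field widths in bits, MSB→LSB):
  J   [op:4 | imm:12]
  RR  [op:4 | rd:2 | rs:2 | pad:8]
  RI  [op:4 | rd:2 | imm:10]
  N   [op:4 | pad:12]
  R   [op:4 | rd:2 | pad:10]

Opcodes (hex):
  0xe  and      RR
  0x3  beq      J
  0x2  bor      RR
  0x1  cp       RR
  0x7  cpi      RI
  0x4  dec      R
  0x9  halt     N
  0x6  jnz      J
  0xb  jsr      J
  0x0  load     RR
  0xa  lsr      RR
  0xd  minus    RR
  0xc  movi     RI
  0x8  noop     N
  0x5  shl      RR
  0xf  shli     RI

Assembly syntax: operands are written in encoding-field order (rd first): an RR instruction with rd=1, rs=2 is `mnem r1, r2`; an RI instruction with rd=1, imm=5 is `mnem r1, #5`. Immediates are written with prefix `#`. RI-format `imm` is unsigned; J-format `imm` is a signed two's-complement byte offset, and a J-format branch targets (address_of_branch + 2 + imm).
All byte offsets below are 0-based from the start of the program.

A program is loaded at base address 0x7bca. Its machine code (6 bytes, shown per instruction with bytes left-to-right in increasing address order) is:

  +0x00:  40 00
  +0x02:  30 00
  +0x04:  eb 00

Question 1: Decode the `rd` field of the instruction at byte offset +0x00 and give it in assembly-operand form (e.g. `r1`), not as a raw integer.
@+00  big-endian(40 00) = 0x4000
  top 4b → 0x4 → dec [R]
  rd: (w>>10)&0x3=0x0 → r0

r0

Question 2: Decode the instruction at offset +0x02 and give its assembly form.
beq #0

off 0x02: read 30 00 as big → 0x3000
  op=0x3000>>12=0x3 ⇒ beq (J)
  [11:0] imm=0 = #0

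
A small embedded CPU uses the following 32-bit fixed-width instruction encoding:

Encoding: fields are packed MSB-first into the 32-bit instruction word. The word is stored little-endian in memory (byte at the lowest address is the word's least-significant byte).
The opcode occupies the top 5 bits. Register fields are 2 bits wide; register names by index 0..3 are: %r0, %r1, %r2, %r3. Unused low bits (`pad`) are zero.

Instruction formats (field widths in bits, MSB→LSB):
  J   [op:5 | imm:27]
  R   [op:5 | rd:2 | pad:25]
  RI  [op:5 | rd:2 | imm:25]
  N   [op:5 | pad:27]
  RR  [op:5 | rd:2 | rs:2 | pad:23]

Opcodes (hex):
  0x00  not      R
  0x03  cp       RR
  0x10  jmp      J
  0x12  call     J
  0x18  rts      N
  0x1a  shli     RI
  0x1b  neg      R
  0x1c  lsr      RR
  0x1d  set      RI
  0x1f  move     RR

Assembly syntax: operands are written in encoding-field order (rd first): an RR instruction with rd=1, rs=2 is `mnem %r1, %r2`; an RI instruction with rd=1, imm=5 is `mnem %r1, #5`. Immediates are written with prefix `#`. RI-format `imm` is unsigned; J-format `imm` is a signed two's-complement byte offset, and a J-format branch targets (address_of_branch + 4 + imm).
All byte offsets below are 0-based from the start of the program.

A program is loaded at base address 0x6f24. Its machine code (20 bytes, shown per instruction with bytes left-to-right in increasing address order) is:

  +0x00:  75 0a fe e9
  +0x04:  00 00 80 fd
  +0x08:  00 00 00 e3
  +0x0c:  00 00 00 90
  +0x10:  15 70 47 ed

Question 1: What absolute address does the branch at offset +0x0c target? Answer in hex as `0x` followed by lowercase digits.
0x6f34

+0x0c: 00 00 00 90 ⇒ word 0x90000000 (little)
  top 5b → 0x12 → call [J]
  [26:0] imm=0 = #0
  target = base 0x6f24 + off 0x0c + 4 + imm 0 = 0x6f34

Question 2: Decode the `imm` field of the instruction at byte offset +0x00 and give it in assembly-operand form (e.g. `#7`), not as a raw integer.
@+00  little-endian(75 0a fe e9) = 0xe9fe0a75
  top 5b → 0x1d → set [RI]
  rd: (w>>25)&0x3=0x0 → %r0
  imm: (w>>0)&0x1ffffff=0x1fe0a75 → #33426037

#33426037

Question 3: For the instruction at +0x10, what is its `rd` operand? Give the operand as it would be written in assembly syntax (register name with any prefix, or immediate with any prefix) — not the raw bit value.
+0x10: 15 70 47 ed ⇒ word 0xed477015 (little)
  opcode bits[31:27]=0x1d: set/RI
  [26:25] rd=2 = %r2
  [24:0] imm=21458965 = #21458965

%r2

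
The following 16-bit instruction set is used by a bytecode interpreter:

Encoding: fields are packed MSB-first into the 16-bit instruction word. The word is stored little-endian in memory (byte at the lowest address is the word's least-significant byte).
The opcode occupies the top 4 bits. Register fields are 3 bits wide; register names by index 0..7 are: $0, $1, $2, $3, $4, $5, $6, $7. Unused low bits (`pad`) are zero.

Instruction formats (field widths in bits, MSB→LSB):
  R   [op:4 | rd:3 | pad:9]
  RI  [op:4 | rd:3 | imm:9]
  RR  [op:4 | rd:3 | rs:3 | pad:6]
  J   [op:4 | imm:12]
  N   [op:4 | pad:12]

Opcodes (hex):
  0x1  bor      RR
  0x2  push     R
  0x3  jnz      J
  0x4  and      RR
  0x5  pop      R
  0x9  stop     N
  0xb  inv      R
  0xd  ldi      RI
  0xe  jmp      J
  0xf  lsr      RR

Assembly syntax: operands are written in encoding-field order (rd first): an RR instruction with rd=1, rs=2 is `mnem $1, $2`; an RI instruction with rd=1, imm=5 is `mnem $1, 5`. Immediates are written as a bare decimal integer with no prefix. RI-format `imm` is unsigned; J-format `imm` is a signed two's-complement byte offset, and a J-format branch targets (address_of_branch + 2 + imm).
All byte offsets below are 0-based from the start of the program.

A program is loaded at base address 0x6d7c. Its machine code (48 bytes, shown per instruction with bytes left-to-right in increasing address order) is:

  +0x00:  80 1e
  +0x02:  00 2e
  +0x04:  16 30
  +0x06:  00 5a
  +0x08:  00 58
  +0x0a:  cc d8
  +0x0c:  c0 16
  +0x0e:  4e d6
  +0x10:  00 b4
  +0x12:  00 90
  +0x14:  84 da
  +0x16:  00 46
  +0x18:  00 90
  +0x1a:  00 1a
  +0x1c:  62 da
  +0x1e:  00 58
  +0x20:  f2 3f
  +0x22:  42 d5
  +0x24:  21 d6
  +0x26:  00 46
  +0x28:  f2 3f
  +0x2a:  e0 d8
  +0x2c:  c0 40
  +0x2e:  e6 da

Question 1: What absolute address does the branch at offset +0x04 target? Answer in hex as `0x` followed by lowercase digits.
0x6d98

[04] 16 30 → 0x3016
  op=0x3016>>12=0x3 ⇒ jnz (J)
  imm@[11:0]=0x16 ⇒ 22
  target = base 0x6d7c + off 0x04 + 2 + imm 22 = 0x6d98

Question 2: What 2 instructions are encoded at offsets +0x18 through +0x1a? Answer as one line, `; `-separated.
stop; bor $5, $0

+0x18: 00 90 ⇒ word 0x9000 (little)
  op=0x9000>>12=0x9 ⇒ stop (N)
+0x1a: 00 1a ⇒ word 0x1a00 (little)
  op=0x1a00>>12=0x1 ⇒ bor (RR)
  [11:9] rd=5 = $5
  [8:6] rs=0 = $0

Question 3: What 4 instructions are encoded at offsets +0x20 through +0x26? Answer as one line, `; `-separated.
jnz -14; ldi $2, 322; ldi $3, 33; and $3, $0

+0x20: f2 3f ⇒ word 0x3ff2 (little)
  op=0x3ff2>>12=0x3 ⇒ jnz (J)
  [11:0] imm=4082 (s12→-14) = -14
+0x22: 42 d5 ⇒ word 0xd542 (little)
  op=0xd542>>12=0xd ⇒ ldi (RI)
  [11:9] rd=2 = $2
  [8:0] imm=322 = 322
+0x24: 21 d6 ⇒ word 0xd621 (little)
  op=0xd621>>12=0xd ⇒ ldi (RI)
  [11:9] rd=3 = $3
  [8:0] imm=33 = 33
+0x26: 00 46 ⇒ word 0x4600 (little)
  op=0x4600>>12=0x4 ⇒ and (RR)
  [11:9] rd=3 = $3
  [8:6] rs=0 = $0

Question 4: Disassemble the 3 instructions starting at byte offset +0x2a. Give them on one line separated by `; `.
off 0x2a: read e0 d8 as little → 0xd8e0
  op=0xd8e0>>12=0xd ⇒ ldi (RI)
  rd: (w>>9)&0x7=0x4 → $4
  imm: (w>>0)&0x1ff=0xe0 → 224
off 0x2c: read c0 40 as little → 0x40c0
  op=0x40c0>>12=0x4 ⇒ and (RR)
  rd: (w>>9)&0x7=0x0 → $0
  rs: (w>>6)&0x7=0x3 → $3
off 0x2e: read e6 da as little → 0xdae6
  op=0xdae6>>12=0xd ⇒ ldi (RI)
  rd: (w>>9)&0x7=0x5 → $5
  imm: (w>>0)&0x1ff=0xe6 → 230

ldi $4, 224; and $0, $3; ldi $5, 230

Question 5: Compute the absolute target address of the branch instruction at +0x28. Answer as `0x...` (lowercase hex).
0x6d98

+0x28: f2 3f ⇒ word 0x3ff2 (little)
  opcode bits[15:12]=0x3: jnz/J
  [11:0] imm=4082 (s12→-14) = -14
  target = base 0x6d7c + off 0x28 + 2 + imm -14 = 0x6d98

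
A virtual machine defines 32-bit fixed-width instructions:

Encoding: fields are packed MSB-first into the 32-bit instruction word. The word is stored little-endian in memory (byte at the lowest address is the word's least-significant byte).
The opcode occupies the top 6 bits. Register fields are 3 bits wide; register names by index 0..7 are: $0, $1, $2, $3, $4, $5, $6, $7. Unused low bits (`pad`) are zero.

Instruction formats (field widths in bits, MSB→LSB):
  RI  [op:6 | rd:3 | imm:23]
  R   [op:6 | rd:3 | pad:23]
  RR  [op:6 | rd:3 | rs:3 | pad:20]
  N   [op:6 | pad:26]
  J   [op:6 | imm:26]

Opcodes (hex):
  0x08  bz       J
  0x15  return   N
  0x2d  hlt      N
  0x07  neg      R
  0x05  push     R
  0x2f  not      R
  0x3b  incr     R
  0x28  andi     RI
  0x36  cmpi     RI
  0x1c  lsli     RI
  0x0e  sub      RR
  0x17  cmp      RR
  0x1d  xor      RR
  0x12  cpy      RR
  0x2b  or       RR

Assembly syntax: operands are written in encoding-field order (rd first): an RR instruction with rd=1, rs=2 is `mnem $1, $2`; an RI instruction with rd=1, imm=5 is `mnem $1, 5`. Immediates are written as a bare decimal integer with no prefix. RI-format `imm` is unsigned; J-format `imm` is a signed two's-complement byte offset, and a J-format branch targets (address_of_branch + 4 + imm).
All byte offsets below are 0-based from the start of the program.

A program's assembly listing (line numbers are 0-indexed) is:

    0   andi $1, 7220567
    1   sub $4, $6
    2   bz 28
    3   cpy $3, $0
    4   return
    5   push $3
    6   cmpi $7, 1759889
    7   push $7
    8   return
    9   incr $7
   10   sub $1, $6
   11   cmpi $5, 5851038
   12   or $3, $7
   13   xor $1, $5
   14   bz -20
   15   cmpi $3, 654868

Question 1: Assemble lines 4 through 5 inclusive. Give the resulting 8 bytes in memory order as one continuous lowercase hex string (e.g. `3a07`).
0000005400008015

4. return fields op=0x15:6|pad=0:26 → word 54000000h → 00 00 00 54
5. push fields op=0x5:6|rd=3:3|pad=0:23 → word 15800000h → 00 00 80 15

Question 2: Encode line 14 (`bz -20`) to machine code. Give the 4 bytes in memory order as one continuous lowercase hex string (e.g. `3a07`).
ecffff23

line 14 (bz): pack op=0x8:6|imm=-20:26 = 0x23ffffec; little→ ec ff ff 23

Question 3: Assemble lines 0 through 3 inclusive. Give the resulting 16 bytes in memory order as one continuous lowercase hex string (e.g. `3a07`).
572deea00000603a1c00002000008049

0. andi fields op=0x28:6|rd=1:3|imm=7220567:23 → word a0ee2d57h → 57 2d ee a0
1. sub fields op=0xe:6|rd=4:3|rs=6:3|pad=0:20 → word 3a600000h → 00 00 60 3a
2. bz fields op=0x8:6|imm=28:26 → word 2000001ch → 1c 00 00 20
3. cpy fields op=0x12:6|rd=3:3|rs=0:3|pad=0:20 → word 49800000h → 00 00 80 49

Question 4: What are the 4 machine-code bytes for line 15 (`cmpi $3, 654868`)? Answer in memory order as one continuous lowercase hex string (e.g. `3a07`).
14fe89d9

line 15 (cmpi): pack op=0x36:6|rd=3:3|imm=654868:23 = 0xd989fe14; little→ 14 fe 89 d9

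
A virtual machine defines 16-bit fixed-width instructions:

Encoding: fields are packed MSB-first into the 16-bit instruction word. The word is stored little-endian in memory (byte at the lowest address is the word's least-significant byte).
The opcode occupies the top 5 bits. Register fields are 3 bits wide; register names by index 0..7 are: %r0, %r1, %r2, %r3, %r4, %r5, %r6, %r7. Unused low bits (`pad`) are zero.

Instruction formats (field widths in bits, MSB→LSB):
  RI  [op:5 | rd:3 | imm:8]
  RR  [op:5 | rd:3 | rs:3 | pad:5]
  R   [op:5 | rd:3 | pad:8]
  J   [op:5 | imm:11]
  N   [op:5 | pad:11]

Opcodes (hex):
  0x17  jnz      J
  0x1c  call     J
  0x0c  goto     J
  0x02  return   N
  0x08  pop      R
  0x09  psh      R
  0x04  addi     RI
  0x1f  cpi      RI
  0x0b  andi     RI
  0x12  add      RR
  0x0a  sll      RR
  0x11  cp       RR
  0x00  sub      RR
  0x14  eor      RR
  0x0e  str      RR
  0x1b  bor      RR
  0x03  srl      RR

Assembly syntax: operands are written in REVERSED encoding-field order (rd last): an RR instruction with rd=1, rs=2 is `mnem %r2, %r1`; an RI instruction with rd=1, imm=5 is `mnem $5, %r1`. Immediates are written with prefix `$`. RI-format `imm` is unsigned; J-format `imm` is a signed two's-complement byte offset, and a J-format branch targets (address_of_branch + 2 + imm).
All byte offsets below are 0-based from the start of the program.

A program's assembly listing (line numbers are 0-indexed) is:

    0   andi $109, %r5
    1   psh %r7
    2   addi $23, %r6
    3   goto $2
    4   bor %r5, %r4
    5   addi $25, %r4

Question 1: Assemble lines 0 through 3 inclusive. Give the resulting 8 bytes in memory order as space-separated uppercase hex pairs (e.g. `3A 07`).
6D 5D 00 4F 17 26 02 60

line 0 (andi): pack op=0xb:5|rd=5:3|imm=109:8 = 0x5d6d; little→ 6d 5d
line 1 (psh): pack op=0x9:5|rd=7:3|pad=0:8 = 0x4f00; little→ 00 4f
line 2 (addi): pack op=0x4:5|rd=6:3|imm=23:8 = 0x2617; little→ 17 26
line 3 (goto): pack op=0xc:5|imm=2:11 = 0x6002; little→ 02 60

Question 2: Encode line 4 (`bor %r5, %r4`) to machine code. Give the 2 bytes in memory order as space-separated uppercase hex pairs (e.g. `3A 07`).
A0 DC

4. bor fields op=0x1b:5|rd=4:3|rs=5:3|pad=0:5 → word dca0h → a0 dc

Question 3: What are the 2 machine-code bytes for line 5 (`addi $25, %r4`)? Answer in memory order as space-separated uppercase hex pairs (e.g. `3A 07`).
5. addi fields op=0x4:5|rd=4:3|imm=25:8 → word 2419h → 19 24

19 24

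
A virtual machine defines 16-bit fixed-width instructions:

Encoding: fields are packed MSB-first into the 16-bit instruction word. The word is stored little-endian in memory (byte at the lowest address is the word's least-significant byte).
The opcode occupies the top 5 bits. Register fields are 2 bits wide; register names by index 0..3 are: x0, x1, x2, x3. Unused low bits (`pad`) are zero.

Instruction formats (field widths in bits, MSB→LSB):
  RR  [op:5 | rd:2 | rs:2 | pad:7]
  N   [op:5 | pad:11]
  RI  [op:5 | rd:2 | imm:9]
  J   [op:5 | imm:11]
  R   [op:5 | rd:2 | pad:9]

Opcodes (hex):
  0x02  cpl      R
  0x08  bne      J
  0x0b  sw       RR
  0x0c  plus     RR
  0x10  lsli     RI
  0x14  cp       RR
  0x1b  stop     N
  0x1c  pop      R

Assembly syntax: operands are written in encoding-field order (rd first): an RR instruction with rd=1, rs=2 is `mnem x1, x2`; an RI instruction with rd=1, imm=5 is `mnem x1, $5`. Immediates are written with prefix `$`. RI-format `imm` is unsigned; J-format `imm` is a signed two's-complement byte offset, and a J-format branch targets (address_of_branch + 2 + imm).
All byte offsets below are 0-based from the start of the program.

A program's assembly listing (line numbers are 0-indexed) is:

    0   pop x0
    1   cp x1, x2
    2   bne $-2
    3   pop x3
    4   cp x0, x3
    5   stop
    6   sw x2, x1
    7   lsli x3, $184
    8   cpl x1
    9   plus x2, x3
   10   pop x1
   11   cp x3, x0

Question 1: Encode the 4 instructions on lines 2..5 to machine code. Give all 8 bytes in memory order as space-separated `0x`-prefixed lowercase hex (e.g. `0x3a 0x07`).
2. bne fields op=0x8:5|imm=-2:11 → word 47feh → fe 47
3. pop fields op=0x1c:5|rd=3:2|pad=0:9 → word e600h → 00 e6
4. cp fields op=0x14:5|rd=0:2|rs=3:2|pad=0:7 → word a180h → 80 a1
5. stop fields op=0x1b:5|pad=0:11 → word d800h → 00 d8

0xfe 0x47 0x00 0xe6 0x80 0xa1 0x00 0xd8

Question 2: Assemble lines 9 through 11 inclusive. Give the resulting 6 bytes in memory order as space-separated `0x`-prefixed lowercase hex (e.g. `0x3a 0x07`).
0x80 0x65 0x00 0xe2 0x00 0xa6

L9: plus op=0xc:5|rd=2:2|rs=3:2|pad=0:7 ⇒ 0x6580 ⇒ little 80 65
L10: pop op=0x1c:5|rd=1:2|pad=0:9 ⇒ 0xe200 ⇒ little 00 e2
L11: cp op=0x14:5|rd=3:2|rs=0:2|pad=0:7 ⇒ 0xa600 ⇒ little 00 a6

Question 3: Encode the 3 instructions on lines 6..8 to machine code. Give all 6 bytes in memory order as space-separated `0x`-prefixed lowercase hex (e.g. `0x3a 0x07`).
0x80 0x5c 0xb8 0x86 0x00 0x12

6. sw fields op=0xb:5|rd=2:2|rs=1:2|pad=0:7 → word 5c80h → 80 5c
7. lsli fields op=0x10:5|rd=3:2|imm=184:9 → word 86b8h → b8 86
8. cpl fields op=0x2:5|rd=1:2|pad=0:9 → word 1200h → 00 12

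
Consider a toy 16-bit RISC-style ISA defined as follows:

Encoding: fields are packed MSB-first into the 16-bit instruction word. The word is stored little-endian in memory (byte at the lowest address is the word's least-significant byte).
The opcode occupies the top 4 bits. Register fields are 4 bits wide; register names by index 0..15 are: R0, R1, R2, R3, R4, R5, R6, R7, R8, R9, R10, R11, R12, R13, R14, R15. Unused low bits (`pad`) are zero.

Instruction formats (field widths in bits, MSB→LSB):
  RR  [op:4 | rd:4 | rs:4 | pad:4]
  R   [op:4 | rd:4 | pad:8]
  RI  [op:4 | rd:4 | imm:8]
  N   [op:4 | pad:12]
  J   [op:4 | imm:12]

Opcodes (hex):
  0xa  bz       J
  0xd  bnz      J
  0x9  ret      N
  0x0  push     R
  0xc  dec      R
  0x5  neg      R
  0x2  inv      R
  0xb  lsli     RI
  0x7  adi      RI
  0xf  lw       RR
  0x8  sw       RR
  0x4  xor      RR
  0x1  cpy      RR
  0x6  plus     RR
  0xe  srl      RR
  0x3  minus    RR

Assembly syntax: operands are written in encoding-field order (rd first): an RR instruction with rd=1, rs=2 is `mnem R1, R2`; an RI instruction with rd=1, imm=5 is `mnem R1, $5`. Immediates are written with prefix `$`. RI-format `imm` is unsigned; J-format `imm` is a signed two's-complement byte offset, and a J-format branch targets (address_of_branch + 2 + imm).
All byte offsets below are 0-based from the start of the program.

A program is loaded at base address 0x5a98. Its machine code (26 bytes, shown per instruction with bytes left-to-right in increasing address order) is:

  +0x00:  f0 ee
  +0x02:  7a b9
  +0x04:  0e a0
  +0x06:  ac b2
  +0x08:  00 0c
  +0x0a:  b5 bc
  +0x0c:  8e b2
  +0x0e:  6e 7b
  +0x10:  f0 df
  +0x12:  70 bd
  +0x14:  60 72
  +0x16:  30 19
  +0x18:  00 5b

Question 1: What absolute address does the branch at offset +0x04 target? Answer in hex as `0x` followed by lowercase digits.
0x5aac

+0x04: 0e a0 ⇒ word 0xa00e (little)
  opcode bits[15:12]=0xa: bz/J
  imm@[11:0]=0xe ⇒ $14
  target = base 0x5a98 + off 0x04 + 2 + imm 14 = 0x5aac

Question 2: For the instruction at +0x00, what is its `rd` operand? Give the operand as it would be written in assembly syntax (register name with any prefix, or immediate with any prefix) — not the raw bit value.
R14

+0x00: f0 ee ⇒ word 0xeef0 (little)
  opcode bits[15:12]=0xe: srl/RR
  [11:8] rd=14 = R14
  [7:4] rs=15 = R15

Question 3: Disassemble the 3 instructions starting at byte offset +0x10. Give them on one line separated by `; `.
bnz $-16; lsli R13, $112; adi R2, $96

@+10  little-endian(f0 df) = 0xdff0
  op=0xdff0>>12=0xd ⇒ bnz (J)
  imm@[11:0]=0xff0 (s12→-16) ⇒ $-16
@+12  little-endian(70 bd) = 0xbd70
  op=0xbd70>>12=0xb ⇒ lsli (RI)
  rd@[11:8]=0xd ⇒ R13
  imm@[7:0]=0x70 ⇒ $112
@+14  little-endian(60 72) = 0x7260
  op=0x7260>>12=0x7 ⇒ adi (RI)
  rd@[11:8]=0x2 ⇒ R2
  imm@[7:0]=0x60 ⇒ $96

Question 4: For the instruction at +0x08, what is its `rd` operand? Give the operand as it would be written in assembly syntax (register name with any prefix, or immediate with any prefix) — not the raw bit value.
R12

+0x08: 00 0c ⇒ word 0x0c00 (little)
  op=0x0c00>>12=0x0 ⇒ push (R)
  rd: (w>>8)&0xf=0xc → R12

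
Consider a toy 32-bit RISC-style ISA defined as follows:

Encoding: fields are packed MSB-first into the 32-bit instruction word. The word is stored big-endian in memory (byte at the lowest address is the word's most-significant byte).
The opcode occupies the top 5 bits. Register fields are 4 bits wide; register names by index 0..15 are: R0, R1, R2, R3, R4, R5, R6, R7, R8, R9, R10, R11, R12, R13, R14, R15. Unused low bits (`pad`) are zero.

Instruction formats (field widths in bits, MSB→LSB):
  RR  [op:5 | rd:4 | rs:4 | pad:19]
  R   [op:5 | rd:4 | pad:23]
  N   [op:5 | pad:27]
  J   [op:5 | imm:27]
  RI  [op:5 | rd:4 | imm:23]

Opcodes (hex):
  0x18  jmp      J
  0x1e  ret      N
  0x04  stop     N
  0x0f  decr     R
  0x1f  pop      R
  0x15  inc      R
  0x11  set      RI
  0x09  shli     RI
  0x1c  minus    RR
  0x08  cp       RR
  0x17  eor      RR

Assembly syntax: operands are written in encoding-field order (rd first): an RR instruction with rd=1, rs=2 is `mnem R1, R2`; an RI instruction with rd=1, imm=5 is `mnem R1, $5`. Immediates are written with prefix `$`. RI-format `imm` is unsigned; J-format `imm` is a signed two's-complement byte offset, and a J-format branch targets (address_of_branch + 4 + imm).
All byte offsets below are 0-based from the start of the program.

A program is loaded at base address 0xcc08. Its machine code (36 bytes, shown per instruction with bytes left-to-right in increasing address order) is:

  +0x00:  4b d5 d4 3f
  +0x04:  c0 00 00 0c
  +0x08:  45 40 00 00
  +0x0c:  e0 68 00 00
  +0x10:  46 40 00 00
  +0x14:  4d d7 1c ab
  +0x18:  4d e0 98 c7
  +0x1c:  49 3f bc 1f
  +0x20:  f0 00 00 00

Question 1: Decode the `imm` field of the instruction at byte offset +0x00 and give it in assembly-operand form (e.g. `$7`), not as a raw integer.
+0x00: 4b d5 d4 3f ⇒ word 0x4bd5d43f (big)
  opcode bits[31:27]=0x9: shli/RI
  rd: (w>>23)&0xf=0x7 → R7
  imm: (w>>0)&0x7fffff=0x55d43f → $5624895

$5624895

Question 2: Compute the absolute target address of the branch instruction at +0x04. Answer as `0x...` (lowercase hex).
0xcc1c

@+04  big-endian(c0 00 00 0c) = 0xc000000c
  op=0xc000000c>>27=0x18 ⇒ jmp (J)
  [26:0] imm=12 = $12
  target = base 0xcc08 + off 0x04 + 4 + imm 12 = 0xcc1c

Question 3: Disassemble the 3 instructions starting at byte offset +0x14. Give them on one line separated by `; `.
shli R11, $5708971; shli R11, $6330567; shli R2, $4176927

[14] 4d d7 1c ab → 0x4dd71cab
  opcode bits[31:27]=0x9: shli/RI
  rd: (w>>23)&0xf=0xb → R11
  imm: (w>>0)&0x7fffff=0x571cab → $5708971
[18] 4d e0 98 c7 → 0x4de098c7
  opcode bits[31:27]=0x9: shli/RI
  rd: (w>>23)&0xf=0xb → R11
  imm: (w>>0)&0x7fffff=0x6098c7 → $6330567
[1c] 49 3f bc 1f → 0x493fbc1f
  opcode bits[31:27]=0x9: shli/RI
  rd: (w>>23)&0xf=0x2 → R2
  imm: (w>>0)&0x7fffff=0x3fbc1f → $4176927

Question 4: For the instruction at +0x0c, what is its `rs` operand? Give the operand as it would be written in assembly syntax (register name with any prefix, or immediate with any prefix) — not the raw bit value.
+0x0c: e0 68 00 00 ⇒ word 0xe0680000 (big)
  top 5b → 0x1c → minus [RR]
  rd@[26:23]=0x0 ⇒ R0
  rs@[22:19]=0xd ⇒ R13

R13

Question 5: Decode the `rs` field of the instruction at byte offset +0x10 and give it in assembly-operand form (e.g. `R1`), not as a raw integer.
R8

@+10  big-endian(46 40 00 00) = 0x46400000
  opcode bits[31:27]=0x8: cp/RR
  [26:23] rd=12 = R12
  [22:19] rs=8 = R8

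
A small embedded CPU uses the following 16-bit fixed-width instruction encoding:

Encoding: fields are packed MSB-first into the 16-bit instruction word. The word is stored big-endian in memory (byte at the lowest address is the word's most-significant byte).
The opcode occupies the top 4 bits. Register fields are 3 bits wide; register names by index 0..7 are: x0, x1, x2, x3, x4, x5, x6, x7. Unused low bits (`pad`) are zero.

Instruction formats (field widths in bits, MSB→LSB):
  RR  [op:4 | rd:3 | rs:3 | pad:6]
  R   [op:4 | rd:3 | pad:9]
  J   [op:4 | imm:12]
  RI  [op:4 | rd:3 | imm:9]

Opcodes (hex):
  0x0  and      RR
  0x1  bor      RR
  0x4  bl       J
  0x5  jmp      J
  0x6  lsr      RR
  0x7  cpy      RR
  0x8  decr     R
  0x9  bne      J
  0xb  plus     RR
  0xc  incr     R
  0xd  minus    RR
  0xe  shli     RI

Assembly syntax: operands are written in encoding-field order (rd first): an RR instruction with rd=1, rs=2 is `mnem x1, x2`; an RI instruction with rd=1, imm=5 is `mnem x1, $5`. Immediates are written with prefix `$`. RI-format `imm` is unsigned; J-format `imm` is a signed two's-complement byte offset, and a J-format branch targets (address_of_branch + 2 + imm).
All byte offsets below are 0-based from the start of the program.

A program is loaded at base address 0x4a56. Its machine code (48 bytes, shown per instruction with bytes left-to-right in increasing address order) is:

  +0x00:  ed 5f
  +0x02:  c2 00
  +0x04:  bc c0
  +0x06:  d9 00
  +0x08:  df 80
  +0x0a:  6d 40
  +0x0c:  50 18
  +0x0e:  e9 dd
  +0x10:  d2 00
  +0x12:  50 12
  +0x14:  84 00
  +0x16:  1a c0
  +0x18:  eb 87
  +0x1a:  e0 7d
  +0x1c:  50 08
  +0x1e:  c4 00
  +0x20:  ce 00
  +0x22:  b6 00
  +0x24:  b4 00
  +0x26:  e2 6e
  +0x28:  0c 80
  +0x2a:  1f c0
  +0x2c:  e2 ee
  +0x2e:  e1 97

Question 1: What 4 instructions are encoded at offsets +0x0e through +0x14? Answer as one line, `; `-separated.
[0e] e9 dd → 0xe9dd
  opcode bits[15:12]=0xe: shli/RI
  [11:9] rd=4 = x4
  [8:0] imm=477 = $477
[10] d2 00 → 0xd200
  opcode bits[15:12]=0xd: minus/RR
  [11:9] rd=1 = x1
  [8:6] rs=0 = x0
[12] 50 12 → 0x5012
  opcode bits[15:12]=0x5: jmp/J
  [11:0] imm=18 = $18
[14] 84 00 → 0x8400
  opcode bits[15:12]=0x8: decr/R
  [11:9] rd=2 = x2

shli x4, $477; minus x1, x0; jmp $18; decr x2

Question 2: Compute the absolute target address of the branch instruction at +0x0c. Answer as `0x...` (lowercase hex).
off 0x0c: read 50 18 as big → 0x5018
  opcode bits[15:12]=0x5: jmp/J
  imm@[11:0]=0x18 ⇒ $24
  target = base 0x4a56 + off 0x0c + 2 + imm 24 = 0x4a7c

0x4a7c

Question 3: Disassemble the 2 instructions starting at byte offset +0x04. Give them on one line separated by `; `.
[04] bc c0 → 0xbcc0
  opcode bits[15:12]=0xb: plus/RR
  rd@[11:9]=0x6 ⇒ x6
  rs@[8:6]=0x3 ⇒ x3
[06] d9 00 → 0xd900
  opcode bits[15:12]=0xd: minus/RR
  rd@[11:9]=0x4 ⇒ x4
  rs@[8:6]=0x4 ⇒ x4

plus x6, x3; minus x4, x4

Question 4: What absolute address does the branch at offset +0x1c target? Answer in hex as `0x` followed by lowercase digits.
@+1c  big-endian(50 08) = 0x5008
  op=0x5008>>12=0x5 ⇒ jmp (J)
  [11:0] imm=8 = $8
  target = base 0x4a56 + off 0x1c + 2 + imm 8 = 0x4a7c

0x4a7c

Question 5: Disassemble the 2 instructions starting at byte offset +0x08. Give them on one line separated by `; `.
off 0x08: read df 80 as big → 0xdf80
  op=0xdf80>>12=0xd ⇒ minus (RR)
  [11:9] rd=7 = x7
  [8:6] rs=6 = x6
off 0x0a: read 6d 40 as big → 0x6d40
  op=0x6d40>>12=0x6 ⇒ lsr (RR)
  [11:9] rd=6 = x6
  [8:6] rs=5 = x5

minus x7, x6; lsr x6, x5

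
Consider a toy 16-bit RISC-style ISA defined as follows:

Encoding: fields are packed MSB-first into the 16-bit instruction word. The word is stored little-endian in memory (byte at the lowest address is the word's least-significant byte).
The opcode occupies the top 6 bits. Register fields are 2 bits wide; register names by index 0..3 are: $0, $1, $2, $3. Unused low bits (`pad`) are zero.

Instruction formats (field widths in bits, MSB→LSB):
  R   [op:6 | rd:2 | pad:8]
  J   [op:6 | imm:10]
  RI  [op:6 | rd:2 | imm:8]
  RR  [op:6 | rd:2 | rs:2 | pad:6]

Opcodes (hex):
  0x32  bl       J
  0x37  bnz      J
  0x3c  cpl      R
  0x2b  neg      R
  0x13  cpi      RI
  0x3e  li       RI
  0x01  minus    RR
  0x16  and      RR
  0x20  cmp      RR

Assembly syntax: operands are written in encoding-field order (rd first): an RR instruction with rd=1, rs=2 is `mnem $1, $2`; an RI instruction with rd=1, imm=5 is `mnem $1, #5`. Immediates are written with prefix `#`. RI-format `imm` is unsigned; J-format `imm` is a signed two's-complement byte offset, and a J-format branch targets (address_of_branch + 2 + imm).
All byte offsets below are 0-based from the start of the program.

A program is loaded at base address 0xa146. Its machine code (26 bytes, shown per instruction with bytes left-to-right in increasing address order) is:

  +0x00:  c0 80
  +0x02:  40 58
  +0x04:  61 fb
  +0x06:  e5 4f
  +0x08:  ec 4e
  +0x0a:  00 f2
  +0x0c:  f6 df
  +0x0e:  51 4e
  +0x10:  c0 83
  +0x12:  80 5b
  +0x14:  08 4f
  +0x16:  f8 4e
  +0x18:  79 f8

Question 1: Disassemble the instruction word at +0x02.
@+02  little-endian(40 58) = 0x5840
  top 6b → 0x16 → and [RR]
  rd@[9:8]=0x0 ⇒ $0
  rs@[7:6]=0x1 ⇒ $1

and $0, $1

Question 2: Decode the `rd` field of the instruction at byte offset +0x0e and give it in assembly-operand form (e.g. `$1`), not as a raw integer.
off 0x0e: read 51 4e as little → 0x4e51
  op=0x4e51>>10=0x13 ⇒ cpi (RI)
  [9:8] rd=2 = $2
  [7:0] imm=81 = #81

$2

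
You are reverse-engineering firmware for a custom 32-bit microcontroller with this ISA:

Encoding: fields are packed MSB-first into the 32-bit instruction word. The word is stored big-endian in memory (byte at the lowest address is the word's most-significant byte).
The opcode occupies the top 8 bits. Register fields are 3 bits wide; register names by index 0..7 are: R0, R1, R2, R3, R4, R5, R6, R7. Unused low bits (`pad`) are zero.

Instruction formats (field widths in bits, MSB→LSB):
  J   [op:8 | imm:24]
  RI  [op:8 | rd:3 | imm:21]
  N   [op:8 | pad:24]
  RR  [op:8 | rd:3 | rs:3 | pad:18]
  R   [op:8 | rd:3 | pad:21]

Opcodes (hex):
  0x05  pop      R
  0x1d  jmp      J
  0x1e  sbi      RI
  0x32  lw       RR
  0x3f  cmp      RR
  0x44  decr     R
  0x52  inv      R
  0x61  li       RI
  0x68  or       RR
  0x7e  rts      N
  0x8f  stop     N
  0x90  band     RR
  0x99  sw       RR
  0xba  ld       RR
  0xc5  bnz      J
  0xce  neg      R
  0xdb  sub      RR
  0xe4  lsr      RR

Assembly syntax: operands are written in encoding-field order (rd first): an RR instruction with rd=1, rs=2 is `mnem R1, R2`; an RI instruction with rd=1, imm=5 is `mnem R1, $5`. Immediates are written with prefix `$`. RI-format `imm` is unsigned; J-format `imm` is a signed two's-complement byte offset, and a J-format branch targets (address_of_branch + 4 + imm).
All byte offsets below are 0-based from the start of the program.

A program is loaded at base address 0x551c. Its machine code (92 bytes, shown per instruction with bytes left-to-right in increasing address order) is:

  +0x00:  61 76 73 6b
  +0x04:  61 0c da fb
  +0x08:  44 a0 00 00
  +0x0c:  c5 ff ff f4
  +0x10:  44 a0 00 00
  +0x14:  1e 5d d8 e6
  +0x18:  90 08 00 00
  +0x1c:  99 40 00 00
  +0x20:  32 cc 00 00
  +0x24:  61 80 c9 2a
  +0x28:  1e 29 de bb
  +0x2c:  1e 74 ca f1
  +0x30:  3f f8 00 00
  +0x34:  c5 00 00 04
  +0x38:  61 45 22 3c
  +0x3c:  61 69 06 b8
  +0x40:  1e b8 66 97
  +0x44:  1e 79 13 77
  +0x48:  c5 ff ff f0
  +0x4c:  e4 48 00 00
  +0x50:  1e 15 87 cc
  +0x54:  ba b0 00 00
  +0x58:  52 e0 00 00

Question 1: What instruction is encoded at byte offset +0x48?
off 0x48: read c5 ff ff f0 as big → 0xc5fffff0
  top 8b → 0xc5 → bnz [J]
  [23:0] imm=16777200 (s24→-16) = $-16

bnz $-16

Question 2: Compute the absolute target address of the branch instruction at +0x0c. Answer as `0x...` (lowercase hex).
0x5520

+0x0c: c5 ff ff f4 ⇒ word 0xc5fffff4 (big)
  op=0xc5fffff4>>24=0xc5 ⇒ bnz (J)
  [23:0] imm=16777204 (s24→-12) = $-12
  target = base 0x551c + off 0x0c + 4 + imm -12 = 0x5520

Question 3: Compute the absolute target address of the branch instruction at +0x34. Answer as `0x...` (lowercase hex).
+0x34: c5 00 00 04 ⇒ word 0xc5000004 (big)
  opcode bits[31:24]=0xc5: bnz/J
  [23:0] imm=4 = $4
  target = base 0x551c + off 0x34 + 4 + imm 4 = 0x5558

0x5558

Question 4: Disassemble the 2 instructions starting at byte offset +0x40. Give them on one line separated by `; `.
sbi R5, $1599127; sbi R3, $1643383

[40] 1e b8 66 97 → 0x1eb86697
  opcode bits[31:24]=0x1e: sbi/RI
  [23:21] rd=5 = R5
  [20:0] imm=1599127 = $1599127
[44] 1e 79 13 77 → 0x1e791377
  opcode bits[31:24]=0x1e: sbi/RI
  [23:21] rd=3 = R3
  [20:0] imm=1643383 = $1643383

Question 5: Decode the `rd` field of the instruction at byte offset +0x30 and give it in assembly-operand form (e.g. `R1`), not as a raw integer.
R7

off 0x30: read 3f f8 00 00 as big → 0x3ff80000
  top 8b → 0x3f → cmp [RR]
  [23:21] rd=7 = R7
  [20:18] rs=6 = R6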